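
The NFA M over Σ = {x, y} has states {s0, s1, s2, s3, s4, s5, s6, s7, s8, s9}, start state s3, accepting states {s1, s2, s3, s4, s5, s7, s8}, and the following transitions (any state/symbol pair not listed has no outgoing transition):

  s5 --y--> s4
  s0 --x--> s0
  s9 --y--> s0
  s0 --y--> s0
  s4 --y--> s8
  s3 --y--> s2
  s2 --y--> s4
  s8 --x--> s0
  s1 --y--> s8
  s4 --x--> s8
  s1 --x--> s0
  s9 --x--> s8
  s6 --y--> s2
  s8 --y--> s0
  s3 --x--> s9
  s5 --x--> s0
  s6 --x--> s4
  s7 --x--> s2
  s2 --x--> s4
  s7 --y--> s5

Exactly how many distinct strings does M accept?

9

The useful subgraph on states {s2, s3, s4, s8, s9} is acyclic, so L(M) is finite; the longest accepting path visits 4 useful states, giving maximum string length 3.
Counting accepting paths from s3 by length: 1 of length 0, 1 of length 1, 3 of length 2, 4 of length 3. Total 9.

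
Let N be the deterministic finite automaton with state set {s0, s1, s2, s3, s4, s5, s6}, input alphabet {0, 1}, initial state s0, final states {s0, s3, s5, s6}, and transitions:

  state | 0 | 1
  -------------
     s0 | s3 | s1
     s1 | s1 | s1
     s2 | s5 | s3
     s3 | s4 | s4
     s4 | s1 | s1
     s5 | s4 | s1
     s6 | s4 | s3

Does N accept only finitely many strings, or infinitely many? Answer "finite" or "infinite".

finite

The useful states (reachable from s0 and able to reach an accepting state) are {s0, s3}.
Restricted to these states the transition graph has no cycle, so every accepting path has bounded length and L is finite.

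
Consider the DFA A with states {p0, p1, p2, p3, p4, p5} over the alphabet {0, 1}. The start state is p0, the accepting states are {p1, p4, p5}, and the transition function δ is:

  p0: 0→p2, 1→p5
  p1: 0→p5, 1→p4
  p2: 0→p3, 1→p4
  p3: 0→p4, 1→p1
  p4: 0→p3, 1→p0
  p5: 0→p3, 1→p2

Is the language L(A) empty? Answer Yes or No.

No

The string 1 is accepted: the run p0 → p5 ends in the accepting state p5.
Since at least one string is accepted, L(A) is not empty.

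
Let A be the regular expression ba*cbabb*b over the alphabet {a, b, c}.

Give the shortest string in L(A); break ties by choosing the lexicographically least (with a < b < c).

bcbabb

By inspection of the expression, no string of length less than 6 matches, and bcbabb is the lexicographically first match of length 6.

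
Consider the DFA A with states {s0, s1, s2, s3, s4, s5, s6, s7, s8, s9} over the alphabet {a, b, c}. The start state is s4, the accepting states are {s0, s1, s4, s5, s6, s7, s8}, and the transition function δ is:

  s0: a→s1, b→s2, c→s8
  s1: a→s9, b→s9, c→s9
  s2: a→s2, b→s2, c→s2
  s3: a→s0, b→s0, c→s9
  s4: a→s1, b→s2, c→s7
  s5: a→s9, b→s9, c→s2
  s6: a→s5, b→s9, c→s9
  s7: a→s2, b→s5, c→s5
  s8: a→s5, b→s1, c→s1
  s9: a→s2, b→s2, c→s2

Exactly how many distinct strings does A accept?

The useful subgraph on states {s1, s4, s5, s7} is acyclic, so L(A) is finite; the longest accepting path visits 3 useful states, giving maximum string length 2.
Counting accepting paths from s4 by length: 1 of length 0, 2 of length 1, 2 of length 2. Total 5.

5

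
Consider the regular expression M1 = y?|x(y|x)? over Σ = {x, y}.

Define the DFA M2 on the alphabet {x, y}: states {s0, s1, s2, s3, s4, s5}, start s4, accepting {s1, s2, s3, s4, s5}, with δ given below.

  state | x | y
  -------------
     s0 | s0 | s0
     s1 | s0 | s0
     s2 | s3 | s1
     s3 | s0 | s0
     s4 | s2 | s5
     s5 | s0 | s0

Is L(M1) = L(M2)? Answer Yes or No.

Converting the expression M1 to a DFA (subset construction, then merging equivalent states) gives the minimal DFA with states {r0, r1, r2, r3}, start state r0, accepting states {r0, r1, r2} and transitions r0: x→r1, y→r2; r1: x→r2, y→r2; r2: x→r3, y→r3; r3: x→r3, y→r3.
Exploring the product automaton M1 × M2 from the start pair (r0, s4), following both machines on each input symbol, reaches 6 state pairs: (r0, s4), (r1, s2), (r2, s5), (r2, s3), (r2, s1), (r3, s0).
M1 accepts in {r0, r1, r2} and M2 accepts in {s1, s2, s3, s4, s5}. In every reachable pair the two components are either both accepting — (r0, s4), (r1, s2), (r2, s5), (r2, s3), (r2, s1) — or both non-accepting, so no string is accepted by exactly one of the machines: L(M1) \ L(M2) and L(M2) \ L(M1) are both empty.
Hence every string is accepted by M1 iff it is accepted by M2, and the two languages coincide.

Yes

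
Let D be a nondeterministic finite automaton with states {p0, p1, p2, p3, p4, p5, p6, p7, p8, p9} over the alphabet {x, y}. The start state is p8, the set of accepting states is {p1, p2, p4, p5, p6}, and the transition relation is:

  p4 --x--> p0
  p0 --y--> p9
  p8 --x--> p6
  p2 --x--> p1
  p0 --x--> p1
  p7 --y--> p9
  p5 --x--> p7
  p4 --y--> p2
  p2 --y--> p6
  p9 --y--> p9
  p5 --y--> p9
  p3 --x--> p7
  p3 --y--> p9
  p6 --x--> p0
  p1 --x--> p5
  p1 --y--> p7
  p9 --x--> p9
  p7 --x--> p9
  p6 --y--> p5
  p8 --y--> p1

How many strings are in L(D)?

6

The useful subgraph on states {p0, p1, p5, p6, p8} is acyclic, so L(D) is finite; the longest accepting path visits 5 useful states, giving maximum string length 4.
Counting accepting paths from p8 by length: 2 of length 1, 2 of length 2, 1 of length 3, 1 of length 4. Total 6.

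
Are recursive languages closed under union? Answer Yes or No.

Run a decider for L₁ and then a decider for L₂ on the input and accept if either accepts; both sub-runs halt, so this is again a decider.
So the recursive languages are closed under union.

Yes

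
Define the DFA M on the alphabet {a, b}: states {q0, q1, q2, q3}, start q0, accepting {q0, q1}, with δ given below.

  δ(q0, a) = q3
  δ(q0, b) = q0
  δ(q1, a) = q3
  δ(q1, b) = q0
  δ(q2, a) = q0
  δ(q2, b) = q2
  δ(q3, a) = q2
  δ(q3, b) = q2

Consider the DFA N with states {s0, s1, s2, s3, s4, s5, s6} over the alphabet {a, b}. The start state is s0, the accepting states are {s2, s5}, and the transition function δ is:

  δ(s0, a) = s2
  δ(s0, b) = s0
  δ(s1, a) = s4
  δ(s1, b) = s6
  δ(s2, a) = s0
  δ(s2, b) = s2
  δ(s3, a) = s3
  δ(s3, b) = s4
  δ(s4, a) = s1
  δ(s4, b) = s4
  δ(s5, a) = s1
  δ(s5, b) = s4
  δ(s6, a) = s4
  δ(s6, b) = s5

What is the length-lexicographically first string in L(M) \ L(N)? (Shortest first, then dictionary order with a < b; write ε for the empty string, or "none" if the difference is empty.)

The empty string ε is accepted by M but not by N.
Since ε is the unique shortest string, it is the required witness.

ε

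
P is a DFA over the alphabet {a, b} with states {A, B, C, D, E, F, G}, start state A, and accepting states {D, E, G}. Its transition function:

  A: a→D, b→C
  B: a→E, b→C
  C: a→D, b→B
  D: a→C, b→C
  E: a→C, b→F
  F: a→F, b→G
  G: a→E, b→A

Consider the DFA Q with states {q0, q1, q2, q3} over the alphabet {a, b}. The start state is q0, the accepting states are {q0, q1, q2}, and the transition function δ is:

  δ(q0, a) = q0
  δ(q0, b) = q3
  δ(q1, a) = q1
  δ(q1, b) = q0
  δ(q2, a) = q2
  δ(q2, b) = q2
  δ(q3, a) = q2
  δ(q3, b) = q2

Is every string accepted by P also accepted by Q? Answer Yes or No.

Yes

Exploring the product automaton P × Q from the start pair (A, q0), following both machines on each input symbol, reaches 12 state pairs: (A, q0), (D, q0), (C, q3), (C, q0), (D, q2), (B, q2), (B, q3), (C, q2), (E, q2), (F, q2), (G, q2), (A, q2).
P accepts in {D, E, G} and Q accepts in {q0, q1, q2}. The reachable pairs whose P-component is accepting are (D, q0), (D, q2), (E, q2), (G, q2); in each of them the Q-component is accepting too, so the product for L(P) \ L(Q) (P-component accepting, Q-component rejecting) has no reachable accepting pair and the difference is empty.
Hence every string in L(P) is also in L(Q).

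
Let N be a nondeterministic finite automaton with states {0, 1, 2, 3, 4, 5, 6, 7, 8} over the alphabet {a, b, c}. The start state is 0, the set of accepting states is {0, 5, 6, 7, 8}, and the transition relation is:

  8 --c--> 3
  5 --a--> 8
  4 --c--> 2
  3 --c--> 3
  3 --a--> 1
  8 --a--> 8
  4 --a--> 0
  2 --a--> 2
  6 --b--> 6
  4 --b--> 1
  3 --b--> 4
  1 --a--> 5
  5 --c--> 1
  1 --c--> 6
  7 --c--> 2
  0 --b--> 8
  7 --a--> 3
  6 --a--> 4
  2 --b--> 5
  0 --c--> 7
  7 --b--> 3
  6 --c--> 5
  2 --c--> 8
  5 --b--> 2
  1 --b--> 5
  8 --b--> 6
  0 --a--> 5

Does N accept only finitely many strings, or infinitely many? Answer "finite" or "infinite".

State 8 is reachable from the start and can reach an accepting state, and it lies on the cycle 8 → 8.
Traversing that cycle any number of times yields accepted strings of unbounded length, so the language is infinite.

infinite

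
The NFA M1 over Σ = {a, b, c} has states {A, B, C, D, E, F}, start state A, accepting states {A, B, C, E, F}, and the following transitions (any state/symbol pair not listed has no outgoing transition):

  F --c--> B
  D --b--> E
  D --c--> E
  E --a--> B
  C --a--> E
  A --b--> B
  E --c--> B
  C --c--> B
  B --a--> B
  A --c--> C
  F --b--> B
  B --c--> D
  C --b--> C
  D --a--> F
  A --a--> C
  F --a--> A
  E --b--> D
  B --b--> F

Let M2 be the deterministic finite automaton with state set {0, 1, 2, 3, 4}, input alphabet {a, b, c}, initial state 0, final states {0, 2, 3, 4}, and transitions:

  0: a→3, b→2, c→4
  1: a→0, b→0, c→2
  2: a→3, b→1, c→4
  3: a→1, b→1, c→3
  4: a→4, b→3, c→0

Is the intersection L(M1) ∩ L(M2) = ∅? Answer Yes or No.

The empty string ε is accepted by both M1 and M2.
Hence L(M1) ∩ L(M2) ≠ ∅.

No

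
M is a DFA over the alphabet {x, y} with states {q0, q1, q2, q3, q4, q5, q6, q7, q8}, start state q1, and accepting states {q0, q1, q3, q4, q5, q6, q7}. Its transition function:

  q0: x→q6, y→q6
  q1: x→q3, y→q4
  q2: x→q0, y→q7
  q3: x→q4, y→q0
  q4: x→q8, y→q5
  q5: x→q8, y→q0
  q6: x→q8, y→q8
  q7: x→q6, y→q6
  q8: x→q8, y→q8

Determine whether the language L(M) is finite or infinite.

finite

The useful states (reachable from q1 and able to reach an accepting state) are {q0, q1, q3, q4, q5, q6}.
Restricted to these states the transition graph has no cycle, so every accepting path has bounded length and L is finite.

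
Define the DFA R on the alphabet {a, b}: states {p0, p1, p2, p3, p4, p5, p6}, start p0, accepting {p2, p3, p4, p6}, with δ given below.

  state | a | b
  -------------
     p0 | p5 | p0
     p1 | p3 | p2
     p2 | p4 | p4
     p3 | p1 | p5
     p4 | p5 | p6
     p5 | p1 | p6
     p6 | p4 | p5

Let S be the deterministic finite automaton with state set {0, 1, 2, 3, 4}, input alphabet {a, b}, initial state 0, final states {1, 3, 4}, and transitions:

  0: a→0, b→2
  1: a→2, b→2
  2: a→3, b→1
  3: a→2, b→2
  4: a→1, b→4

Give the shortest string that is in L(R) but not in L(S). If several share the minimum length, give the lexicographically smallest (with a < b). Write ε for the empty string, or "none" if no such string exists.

ab

The string ab is accepted by R but not by S.
No shorter string lies in the difference, and ab is the lexicographically first length-2 string in L(R) \ L(S).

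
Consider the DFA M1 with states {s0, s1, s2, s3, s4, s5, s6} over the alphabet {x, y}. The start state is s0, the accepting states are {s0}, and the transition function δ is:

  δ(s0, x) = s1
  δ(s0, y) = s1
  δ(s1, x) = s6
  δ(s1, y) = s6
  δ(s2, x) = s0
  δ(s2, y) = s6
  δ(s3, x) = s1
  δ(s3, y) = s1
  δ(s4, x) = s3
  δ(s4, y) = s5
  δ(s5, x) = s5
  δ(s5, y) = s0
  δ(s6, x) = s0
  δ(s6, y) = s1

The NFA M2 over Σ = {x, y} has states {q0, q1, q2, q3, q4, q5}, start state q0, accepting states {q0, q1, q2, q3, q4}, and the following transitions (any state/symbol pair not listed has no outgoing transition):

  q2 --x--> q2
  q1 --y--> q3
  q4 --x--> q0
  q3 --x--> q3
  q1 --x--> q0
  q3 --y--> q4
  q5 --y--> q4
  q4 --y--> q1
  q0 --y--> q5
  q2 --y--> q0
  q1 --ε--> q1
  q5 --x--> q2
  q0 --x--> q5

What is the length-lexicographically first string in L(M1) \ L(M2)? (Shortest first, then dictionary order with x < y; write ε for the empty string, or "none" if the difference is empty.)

xyyxx

The string xyyxx is accepted by M1 but not by M2.
No shorter string lies in the difference, and xyyxx is the lexicographically first length-5 string in L(M1) \ L(M2).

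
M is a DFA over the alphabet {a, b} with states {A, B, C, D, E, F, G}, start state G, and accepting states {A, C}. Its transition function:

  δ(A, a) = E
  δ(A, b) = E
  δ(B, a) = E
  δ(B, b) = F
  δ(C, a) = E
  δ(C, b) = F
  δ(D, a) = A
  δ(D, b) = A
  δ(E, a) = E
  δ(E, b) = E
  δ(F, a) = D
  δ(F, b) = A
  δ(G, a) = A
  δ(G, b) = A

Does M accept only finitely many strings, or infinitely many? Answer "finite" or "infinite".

The useful states (reachable from G and able to reach an accepting state) are {A, G}.
Restricted to these states the transition graph has no cycle, so every accepting path has bounded length and L is finite.

finite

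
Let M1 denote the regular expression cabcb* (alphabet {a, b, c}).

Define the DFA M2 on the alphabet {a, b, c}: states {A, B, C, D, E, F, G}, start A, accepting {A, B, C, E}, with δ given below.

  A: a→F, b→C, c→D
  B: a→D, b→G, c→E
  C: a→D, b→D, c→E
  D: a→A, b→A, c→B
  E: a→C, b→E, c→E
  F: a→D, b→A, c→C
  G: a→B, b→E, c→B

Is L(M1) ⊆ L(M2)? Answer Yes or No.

Converting the expression M1 to a DFA (subset construction, then merging equivalent states) gives the minimal DFA with states {r0, r1, r2, r3, r4, r5}, start state r0, accepting states {r5} and transitions r0: a→r1, b→r1, c→r2; r1: a→r1, b→r1, c→r1; r2: a→r3, b→r1, c→r1; r3: a→r1, b→r4, c→r1; r4: a→r1, b→r1, c→r5; r5: a→r1, b→r5, c→r1.
Exploring the product automaton M1 × M2 from the start pair (r0, A), following both machines on each input symbol, reaches 12 state pairs: (r0, A), (r1, F), (r1, C), (r2, D), (r1, D), (r1, A), (r1, E), (r3, A), (r1, B), (r4, C), (r1, G), (r5, E).
M1 accepts in {r5} and M2 accepts in {A, B, C, E}. The reachable pairs whose M1-component is accepting are (r5, E); in each of them the M2-component is accepting too, so the product for L(M1) \ L(M2) (M1-component accepting, M2-component rejecting) has no reachable accepting pair and the difference is empty.
Hence every string in L(M1) is also in L(M2).

Yes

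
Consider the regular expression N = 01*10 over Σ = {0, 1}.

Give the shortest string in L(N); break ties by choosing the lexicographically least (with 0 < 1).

By inspection of the expression, no string of length less than 3 matches, and 010 is the lexicographically first match of length 3.

010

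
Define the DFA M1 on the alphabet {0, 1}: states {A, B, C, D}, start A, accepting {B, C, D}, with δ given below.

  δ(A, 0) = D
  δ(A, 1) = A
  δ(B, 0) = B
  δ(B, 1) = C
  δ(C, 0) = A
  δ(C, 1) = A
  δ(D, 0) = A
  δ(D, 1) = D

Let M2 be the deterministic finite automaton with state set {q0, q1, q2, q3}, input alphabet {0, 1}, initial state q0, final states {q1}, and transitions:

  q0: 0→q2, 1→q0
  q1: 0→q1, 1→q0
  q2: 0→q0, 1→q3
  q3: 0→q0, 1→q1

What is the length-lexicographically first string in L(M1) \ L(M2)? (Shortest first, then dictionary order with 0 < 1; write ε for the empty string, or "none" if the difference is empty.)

The string 0 is accepted by M1 but not by M2.
No shorter string lies in the difference, and 0 is the lexicographically first length-1 string in L(M1) \ L(M2).

0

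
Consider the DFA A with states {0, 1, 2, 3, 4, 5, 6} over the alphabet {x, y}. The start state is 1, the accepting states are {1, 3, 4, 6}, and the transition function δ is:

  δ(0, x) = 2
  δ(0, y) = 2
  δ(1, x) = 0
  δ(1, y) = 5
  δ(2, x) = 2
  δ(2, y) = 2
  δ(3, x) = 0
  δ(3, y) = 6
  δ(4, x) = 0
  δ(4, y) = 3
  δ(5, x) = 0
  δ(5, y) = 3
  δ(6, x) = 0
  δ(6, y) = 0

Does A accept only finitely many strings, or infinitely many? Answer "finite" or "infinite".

finite

The useful states (reachable from 1 and able to reach an accepting state) are {1, 3, 5, 6}.
Restricted to these states the transition graph has no cycle, so every accepting path has bounded length and L is finite.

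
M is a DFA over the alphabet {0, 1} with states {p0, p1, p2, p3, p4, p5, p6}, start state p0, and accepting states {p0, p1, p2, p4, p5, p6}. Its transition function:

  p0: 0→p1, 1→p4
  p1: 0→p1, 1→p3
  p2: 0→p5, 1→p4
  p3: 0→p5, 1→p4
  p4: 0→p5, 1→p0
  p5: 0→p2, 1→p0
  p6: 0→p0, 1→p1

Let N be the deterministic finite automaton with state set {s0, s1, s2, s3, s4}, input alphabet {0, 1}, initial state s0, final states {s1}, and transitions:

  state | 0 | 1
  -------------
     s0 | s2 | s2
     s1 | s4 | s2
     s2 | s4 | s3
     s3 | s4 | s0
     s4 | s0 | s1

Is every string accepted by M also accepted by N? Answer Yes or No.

The empty string ε is in L(M) but not in L(N).
So L(M) ⊄ L(N).

No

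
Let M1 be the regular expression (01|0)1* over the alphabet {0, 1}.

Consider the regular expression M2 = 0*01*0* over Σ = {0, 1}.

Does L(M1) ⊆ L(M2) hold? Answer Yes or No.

Converting the expression M1 to a DFA (subset construction, then merging equivalent states) gives the minimal DFA with states {r0, r1, r2}, start state r0, accepting states {r1} and transitions r0: 0→r1, 1→r2; r1: 0→r2, 1→r1; r2: 0→r2, 1→r2.
Converting the expression M2 to a DFA (subset construction, then merging equivalent states) gives the minimal DFA with states {t0, t1, t2, t3, t4}, start state t0, accepting states {t1, t3, t4} and transitions t0: 0→t1, 1→t2; t1: 0→t1, 1→t3; t2: 0→t2, 1→t2; t3: 0→t4, 1→t3; t4: 0→t4, 1→t2.
Exploring the product automaton M1 × M2 from the start pair (r0, t0), following both machines on each input symbol, reaches 7 state pairs: (r0, t0), (r1, t1), (r2, t2), (r2, t1), (r1, t3), (r2, t3), (r2, t4).
M1 accepts in {r1} and M2 accepts in {t1, t3, t4}. The reachable pairs whose M1-component is accepting are (r1, t1), (r1, t3); in each of them the M2-component is accepting too, so the product for L(M1) \ L(M2) (M1-component accepting, M2-component rejecting) has no reachable accepting pair and the difference is empty.
Hence every string in L(M1) is also in L(M2).

Yes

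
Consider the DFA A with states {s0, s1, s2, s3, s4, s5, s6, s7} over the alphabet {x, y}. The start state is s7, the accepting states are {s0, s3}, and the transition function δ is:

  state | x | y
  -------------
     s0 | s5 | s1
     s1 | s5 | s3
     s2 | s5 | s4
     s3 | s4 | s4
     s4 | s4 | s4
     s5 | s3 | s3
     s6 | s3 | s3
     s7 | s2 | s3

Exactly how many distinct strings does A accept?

The useful subgraph on states {s2, s3, s5, s7} is acyclic, so L(A) is finite; the longest accepting path visits 4 useful states, giving maximum string length 3.
Counting accepting paths from s7 by length: 1 of length 1, 2 of length 3. Total 3.

3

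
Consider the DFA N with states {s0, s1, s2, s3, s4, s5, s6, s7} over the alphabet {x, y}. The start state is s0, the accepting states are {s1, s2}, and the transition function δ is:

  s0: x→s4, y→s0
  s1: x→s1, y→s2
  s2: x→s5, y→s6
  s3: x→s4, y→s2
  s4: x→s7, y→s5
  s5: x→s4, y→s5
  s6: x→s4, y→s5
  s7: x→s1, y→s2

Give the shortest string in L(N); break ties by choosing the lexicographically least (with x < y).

xxx

A breadth-first search from s0 reaches an accepting state first via the path s0 → s4 → s7 → s1 on input xxx.
No string of length < 3 is accepted (BFS exhausts all shorter strings without reaching an accepting state), and xxx is the lexicographically least accepting string of length 3.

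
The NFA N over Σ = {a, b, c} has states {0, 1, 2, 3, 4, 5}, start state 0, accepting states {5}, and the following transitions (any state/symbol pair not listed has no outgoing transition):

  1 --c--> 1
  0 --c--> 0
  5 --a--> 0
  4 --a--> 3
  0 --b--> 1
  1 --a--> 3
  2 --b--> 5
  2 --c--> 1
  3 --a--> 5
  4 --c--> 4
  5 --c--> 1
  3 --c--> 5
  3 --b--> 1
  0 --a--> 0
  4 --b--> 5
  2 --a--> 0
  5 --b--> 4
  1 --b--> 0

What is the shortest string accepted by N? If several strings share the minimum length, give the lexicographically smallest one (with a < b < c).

baa

A breadth-first search from 0 reaches an accepting state first via the path 0 → 1 → 3 → 5 on input baa.
No string of length < 3 is accepted (BFS exhausts all shorter strings without reaching an accepting state), and baa is the lexicographically least accepting string of length 3.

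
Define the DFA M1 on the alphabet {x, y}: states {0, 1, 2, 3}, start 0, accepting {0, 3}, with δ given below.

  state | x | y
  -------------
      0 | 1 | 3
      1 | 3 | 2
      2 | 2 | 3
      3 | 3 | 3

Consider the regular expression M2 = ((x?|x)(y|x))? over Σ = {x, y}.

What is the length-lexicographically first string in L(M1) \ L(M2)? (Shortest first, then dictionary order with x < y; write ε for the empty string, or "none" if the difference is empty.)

yx

The string yx is accepted by M1 but not by M2.
No shorter string lies in the difference, and yx is the lexicographically first length-2 string in L(M1) \ L(M2).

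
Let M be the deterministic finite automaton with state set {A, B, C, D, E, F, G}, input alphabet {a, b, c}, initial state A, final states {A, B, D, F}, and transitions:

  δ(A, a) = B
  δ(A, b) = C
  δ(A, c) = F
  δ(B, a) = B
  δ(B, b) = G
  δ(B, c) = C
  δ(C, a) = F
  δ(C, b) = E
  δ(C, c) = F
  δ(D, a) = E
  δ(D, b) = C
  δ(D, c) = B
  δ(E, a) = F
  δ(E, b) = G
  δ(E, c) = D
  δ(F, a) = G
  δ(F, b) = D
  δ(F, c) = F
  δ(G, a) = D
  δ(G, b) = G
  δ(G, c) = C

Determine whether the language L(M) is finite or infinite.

infinite

State B is reachable from the start and can reach an accepting state, and it lies on the cycle B → B.
Traversing that cycle any number of times yields accepted strings of unbounded length, so the language is infinite.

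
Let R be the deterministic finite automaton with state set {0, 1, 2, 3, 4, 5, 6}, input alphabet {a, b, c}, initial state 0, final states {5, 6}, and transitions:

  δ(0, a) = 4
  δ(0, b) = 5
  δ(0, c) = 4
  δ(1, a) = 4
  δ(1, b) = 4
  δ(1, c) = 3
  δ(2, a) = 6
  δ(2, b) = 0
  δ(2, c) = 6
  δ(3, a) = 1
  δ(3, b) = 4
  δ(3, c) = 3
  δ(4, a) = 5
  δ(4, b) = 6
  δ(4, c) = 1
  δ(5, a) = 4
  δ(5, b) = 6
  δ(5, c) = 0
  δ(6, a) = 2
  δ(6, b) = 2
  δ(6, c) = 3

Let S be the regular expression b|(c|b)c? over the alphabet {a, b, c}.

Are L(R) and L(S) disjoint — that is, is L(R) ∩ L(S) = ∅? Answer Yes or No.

The string b is accepted by both R and S.
Hence L(R) ∩ L(S) ≠ ∅.

No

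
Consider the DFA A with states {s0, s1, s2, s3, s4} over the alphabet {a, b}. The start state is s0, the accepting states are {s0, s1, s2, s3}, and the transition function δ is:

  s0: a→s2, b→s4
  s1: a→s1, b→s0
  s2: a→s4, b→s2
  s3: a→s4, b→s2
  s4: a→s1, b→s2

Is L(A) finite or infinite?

infinite

State s2 is reachable from the start and can reach an accepting state, and it lies on the cycle s2 → s2.
Traversing that cycle any number of times yields accepted strings of unbounded length, so the language is infinite.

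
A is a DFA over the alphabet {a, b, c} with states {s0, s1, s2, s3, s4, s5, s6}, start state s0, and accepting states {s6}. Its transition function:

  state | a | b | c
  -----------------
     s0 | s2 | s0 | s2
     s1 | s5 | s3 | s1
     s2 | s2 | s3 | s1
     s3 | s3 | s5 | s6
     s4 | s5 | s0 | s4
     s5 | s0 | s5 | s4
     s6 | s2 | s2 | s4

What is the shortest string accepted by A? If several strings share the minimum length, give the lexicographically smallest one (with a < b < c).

abc

A breadth-first search from s0 reaches an accepting state first via the path s0 → s2 → s3 → s6 on input abc.
No string of length < 3 is accepted (BFS exhausts all shorter strings without reaching an accepting state), and abc is the lexicographically least accepting string of length 3.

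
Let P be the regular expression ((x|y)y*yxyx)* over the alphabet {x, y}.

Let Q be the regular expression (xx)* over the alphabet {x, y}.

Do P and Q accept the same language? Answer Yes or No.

The string xyxyx is accepted by P but rejected by Q.
So L(P) ≠ L(Q).

No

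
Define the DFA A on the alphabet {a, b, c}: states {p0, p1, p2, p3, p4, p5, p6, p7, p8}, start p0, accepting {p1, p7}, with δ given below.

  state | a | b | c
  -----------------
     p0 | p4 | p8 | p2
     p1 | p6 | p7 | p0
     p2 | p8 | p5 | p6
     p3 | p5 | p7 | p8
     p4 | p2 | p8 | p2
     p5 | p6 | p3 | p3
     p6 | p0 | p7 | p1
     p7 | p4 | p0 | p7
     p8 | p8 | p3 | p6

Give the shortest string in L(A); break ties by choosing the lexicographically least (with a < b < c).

A breadth-first search from p0 reaches an accepting state first via the path p0 → p8 → p3 → p7 on input bbb.
No string of length < 3 is accepted (BFS exhausts all shorter strings without reaching an accepting state), and bbb is the lexicographically least accepting string of length 3.

bbb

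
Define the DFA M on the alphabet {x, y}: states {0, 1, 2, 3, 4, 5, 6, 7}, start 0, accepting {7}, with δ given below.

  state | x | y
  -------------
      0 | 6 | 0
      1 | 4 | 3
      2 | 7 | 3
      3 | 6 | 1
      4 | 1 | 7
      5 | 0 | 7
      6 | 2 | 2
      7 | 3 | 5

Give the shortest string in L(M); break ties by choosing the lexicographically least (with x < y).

A breadth-first search from 0 reaches an accepting state first via the path 0 → 6 → 2 → 7 on input xxx.
No string of length < 3 is accepted (BFS exhausts all shorter strings without reaching an accepting state), and xxx is the lexicographically least accepting string of length 3.

xxx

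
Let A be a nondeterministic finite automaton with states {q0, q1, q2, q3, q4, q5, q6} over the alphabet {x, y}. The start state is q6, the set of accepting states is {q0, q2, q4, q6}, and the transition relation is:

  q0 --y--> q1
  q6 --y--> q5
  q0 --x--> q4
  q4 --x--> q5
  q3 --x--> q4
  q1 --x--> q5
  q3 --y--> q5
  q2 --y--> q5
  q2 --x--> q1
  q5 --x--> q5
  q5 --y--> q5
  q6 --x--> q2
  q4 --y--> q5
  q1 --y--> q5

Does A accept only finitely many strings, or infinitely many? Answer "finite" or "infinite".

The useful states (reachable from q6 and able to reach an accepting state) are {q2, q6}.
Restricted to these states the transition graph has no cycle, so every accepting path has bounded length and L is finite.

finite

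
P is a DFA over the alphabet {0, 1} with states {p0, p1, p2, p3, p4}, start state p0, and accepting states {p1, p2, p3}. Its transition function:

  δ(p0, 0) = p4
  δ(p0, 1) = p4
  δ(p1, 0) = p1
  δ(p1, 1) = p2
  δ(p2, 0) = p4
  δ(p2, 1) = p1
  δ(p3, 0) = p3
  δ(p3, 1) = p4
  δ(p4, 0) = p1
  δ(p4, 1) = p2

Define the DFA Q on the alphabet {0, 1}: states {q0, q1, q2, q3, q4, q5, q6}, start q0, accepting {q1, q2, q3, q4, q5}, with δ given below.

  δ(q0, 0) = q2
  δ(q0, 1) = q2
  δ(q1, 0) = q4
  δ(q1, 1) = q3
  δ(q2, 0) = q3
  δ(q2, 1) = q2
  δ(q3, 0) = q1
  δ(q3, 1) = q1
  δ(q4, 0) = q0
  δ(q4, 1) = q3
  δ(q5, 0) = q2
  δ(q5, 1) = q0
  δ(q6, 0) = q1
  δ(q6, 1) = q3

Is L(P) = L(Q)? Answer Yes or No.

No

The string 00000 is accepted by P but rejected by Q.
So L(P) ≠ L(Q).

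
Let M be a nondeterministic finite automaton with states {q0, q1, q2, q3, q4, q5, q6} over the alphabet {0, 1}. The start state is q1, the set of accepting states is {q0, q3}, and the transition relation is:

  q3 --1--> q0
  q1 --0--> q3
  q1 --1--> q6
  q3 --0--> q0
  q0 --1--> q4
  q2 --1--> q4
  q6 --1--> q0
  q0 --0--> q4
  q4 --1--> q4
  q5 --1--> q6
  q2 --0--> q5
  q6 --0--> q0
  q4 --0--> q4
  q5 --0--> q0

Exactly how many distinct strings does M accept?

The useful subgraph on states {q0, q1, q3, q6} is acyclic, so L(M) is finite; the longest accepting path visits 3 useful states, giving maximum string length 2.
Counting accepting paths from q1 by length: 1 of length 1, 4 of length 2. Total 5.

5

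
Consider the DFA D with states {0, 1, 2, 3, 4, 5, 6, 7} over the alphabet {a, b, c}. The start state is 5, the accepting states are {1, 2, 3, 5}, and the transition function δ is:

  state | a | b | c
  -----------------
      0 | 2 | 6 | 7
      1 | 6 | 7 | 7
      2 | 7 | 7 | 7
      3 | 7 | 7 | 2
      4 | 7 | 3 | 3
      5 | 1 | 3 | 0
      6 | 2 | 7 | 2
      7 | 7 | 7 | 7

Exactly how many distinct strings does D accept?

The useful subgraph on states {0, 1, 2, 3, 5, 6} is acyclic, so L(D) is finite; the longest accepting path visits 4 useful states, giving maximum string length 3.
Counting accepting paths from 5 by length: 1 of length 0, 2 of length 1, 2 of length 2, 4 of length 3. Total 9.

9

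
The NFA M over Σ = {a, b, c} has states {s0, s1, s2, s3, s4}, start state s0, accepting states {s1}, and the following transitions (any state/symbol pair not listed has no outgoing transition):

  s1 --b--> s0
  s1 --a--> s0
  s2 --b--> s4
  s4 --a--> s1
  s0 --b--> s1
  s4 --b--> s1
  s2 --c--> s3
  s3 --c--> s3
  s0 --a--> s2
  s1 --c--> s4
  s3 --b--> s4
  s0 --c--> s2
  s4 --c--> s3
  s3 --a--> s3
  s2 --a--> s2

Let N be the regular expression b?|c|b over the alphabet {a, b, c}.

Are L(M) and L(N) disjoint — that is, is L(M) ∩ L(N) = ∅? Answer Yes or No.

No

The string b is accepted by both M and N.
Hence L(M) ∩ L(N) ≠ ∅.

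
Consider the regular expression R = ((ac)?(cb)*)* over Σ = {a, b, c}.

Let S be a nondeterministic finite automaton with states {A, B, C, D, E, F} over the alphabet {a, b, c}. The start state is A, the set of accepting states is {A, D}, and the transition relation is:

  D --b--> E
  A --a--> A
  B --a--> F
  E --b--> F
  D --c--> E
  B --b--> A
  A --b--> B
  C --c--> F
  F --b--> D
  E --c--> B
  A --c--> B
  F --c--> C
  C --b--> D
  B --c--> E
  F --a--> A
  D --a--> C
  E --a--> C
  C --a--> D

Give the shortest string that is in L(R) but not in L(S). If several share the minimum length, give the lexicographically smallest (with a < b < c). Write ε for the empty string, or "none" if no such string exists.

ac

The string ac is accepted by R but not by S.
No shorter string lies in the difference, and ac is the lexicographically first length-2 string in L(R) \ L(S).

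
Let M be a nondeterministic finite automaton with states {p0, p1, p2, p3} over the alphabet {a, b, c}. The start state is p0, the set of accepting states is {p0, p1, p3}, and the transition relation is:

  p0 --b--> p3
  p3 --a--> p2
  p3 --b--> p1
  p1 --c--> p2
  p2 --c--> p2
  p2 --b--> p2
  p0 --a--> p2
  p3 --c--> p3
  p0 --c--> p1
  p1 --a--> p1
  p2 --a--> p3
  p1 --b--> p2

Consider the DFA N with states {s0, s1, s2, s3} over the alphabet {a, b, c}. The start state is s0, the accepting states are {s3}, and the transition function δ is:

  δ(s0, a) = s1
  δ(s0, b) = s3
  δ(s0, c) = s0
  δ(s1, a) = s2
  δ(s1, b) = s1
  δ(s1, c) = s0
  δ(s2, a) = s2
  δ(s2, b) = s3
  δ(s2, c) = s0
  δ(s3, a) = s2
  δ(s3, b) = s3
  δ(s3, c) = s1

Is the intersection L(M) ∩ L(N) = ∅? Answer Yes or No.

The string b is accepted by both M and N.
Hence L(M) ∩ L(N) ≠ ∅.

No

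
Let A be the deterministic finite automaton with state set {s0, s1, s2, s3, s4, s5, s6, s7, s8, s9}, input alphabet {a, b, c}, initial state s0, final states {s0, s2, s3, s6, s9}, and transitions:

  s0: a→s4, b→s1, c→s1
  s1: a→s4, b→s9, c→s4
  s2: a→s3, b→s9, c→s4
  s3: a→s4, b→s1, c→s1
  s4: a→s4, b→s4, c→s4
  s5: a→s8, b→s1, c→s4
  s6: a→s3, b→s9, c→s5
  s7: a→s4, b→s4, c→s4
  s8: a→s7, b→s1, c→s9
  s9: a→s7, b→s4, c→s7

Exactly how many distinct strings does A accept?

3

The useful subgraph on states {s0, s1, s9} is acyclic, so L(A) is finite; the longest accepting path visits 3 useful states, giving maximum string length 2.
Counting accepting paths from s0 by length: 1 of length 0, 2 of length 2. Total 3.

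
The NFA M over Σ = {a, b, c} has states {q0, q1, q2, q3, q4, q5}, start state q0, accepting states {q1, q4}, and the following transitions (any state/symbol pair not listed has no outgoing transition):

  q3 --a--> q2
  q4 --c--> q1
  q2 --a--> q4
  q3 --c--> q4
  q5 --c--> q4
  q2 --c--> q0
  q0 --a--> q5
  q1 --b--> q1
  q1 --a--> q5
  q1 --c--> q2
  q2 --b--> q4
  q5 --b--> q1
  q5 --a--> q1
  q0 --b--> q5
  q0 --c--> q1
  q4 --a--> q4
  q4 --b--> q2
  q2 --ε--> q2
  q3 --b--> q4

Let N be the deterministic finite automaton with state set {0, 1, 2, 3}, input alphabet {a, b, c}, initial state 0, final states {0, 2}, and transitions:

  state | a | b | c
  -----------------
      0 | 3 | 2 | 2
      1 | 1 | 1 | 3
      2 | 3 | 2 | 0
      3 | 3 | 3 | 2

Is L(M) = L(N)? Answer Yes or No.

No

The string aa is accepted by M but rejected by N.
So L(M) ≠ L(N).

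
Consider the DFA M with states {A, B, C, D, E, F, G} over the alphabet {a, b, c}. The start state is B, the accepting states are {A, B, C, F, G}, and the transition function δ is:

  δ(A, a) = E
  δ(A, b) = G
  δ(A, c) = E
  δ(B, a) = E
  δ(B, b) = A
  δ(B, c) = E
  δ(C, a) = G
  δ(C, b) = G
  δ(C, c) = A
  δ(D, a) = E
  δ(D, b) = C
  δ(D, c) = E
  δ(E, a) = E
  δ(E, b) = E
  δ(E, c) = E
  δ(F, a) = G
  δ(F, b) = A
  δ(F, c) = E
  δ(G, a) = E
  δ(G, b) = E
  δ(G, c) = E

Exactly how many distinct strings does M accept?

The useful subgraph on states {A, B, G} is acyclic, so L(M) is finite; the longest accepting path visits 3 useful states, giving maximum string length 2.
Counting accepting paths from B by length: 1 of length 0, 1 of length 1, 1 of length 2. Total 3.

3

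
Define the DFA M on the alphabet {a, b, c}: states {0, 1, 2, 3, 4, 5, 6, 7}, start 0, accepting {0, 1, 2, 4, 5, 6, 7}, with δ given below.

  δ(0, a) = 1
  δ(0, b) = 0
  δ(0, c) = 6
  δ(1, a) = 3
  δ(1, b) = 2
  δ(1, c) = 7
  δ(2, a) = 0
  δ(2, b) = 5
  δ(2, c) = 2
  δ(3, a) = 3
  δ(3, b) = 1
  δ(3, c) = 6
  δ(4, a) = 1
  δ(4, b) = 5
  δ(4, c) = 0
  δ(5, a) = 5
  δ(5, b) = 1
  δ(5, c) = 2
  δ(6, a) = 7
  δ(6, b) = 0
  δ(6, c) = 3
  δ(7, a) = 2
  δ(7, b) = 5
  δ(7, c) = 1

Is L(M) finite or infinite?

infinite

State 0 is reachable from the start and can reach an accepting state, and it lies on the cycle 0 → 0.
Traversing that cycle any number of times yields accepted strings of unbounded length, so the language is infinite.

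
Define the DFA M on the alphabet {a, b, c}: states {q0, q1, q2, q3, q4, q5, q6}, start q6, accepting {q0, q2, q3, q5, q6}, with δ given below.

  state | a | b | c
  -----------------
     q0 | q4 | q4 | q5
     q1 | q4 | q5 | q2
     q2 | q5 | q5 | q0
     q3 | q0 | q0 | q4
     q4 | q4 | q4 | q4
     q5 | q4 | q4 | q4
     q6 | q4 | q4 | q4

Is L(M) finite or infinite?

finite

The useful states (reachable from q6 and able to reach an accepting state) are {q6}.
Restricted to these states the transition graph has no cycle, so every accepting path has bounded length and L is finite.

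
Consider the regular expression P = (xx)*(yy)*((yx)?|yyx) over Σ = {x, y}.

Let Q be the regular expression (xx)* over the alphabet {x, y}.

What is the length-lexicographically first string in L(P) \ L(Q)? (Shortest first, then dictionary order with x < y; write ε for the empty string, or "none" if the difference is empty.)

The string yx is accepted by P but not by Q.
No shorter string lies in the difference, and yx is the lexicographically first length-2 string in L(P) \ L(Q).

yx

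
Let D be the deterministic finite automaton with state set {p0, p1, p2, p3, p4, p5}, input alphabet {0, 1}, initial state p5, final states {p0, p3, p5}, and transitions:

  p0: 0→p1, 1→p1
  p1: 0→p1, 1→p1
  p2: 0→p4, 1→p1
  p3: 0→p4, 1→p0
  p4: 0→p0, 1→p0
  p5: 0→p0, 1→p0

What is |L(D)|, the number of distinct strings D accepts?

The useful subgraph on states {p0, p5} is acyclic, so L(D) is finite; the longest accepting path visits 2 useful states, giving maximum string length 1.
Counting accepting paths from p5 by length: 1 of length 0, 2 of length 1. Total 3.

3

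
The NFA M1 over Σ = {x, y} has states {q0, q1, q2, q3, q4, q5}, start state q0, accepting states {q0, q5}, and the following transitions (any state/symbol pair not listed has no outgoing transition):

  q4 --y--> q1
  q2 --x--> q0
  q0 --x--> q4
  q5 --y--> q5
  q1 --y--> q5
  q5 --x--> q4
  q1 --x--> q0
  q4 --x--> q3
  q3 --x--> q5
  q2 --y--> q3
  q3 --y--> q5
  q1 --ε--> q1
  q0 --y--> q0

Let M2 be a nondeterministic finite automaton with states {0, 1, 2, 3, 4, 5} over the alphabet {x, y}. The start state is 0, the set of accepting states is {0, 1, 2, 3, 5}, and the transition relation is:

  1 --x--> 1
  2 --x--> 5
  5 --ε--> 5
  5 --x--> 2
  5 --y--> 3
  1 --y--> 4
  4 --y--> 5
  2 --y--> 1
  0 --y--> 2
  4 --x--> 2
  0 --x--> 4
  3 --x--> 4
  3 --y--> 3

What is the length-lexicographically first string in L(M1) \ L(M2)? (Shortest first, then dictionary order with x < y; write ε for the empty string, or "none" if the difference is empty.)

The string yyy is accepted by M1 but not by M2.
No shorter string lies in the difference, and yyy is the lexicographically first length-3 string in L(M1) \ L(M2).

yyy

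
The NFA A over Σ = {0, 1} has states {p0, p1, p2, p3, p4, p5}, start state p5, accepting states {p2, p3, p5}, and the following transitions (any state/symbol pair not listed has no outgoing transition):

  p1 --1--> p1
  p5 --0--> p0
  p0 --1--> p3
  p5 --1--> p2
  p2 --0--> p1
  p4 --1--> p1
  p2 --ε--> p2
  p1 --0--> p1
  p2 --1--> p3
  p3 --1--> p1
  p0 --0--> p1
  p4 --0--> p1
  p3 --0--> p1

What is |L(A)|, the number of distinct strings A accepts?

The useful subgraph on states {p0, p2, p3, p5} is acyclic, so L(A) is finite; the longest accepting path visits 3 useful states, giving maximum string length 2.
Counting accepting paths from p5 by length: 1 of length 0, 1 of length 1, 2 of length 2. Total 4.

4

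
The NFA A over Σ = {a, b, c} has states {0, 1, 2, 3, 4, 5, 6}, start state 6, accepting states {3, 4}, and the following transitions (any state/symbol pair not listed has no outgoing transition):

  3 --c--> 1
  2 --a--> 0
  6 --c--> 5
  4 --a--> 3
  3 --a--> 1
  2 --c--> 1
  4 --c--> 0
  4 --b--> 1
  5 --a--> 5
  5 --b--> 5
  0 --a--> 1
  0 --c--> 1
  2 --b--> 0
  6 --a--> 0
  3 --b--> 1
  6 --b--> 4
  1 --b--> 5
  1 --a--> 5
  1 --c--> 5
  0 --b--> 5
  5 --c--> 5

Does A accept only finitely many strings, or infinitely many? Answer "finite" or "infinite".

finite

The useful states (reachable from 6 and able to reach an accepting state) are {3, 4, 6}.
Restricted to these states the transition graph has no cycle, so every accepting path has bounded length and L is finite.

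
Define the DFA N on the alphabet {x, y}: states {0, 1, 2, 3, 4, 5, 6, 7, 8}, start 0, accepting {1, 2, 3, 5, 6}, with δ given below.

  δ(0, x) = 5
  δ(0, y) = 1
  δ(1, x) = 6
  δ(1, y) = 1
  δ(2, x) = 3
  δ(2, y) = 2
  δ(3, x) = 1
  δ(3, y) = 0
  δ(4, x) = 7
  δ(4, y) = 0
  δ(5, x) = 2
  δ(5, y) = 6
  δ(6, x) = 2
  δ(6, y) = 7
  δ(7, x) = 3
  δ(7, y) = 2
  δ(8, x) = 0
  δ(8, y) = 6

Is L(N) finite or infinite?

infinite

State 1 is reachable from the start and can reach an accepting state, and it lies on the cycle 1 → 1.
Traversing that cycle any number of times yields accepted strings of unbounded length, so the language is infinite.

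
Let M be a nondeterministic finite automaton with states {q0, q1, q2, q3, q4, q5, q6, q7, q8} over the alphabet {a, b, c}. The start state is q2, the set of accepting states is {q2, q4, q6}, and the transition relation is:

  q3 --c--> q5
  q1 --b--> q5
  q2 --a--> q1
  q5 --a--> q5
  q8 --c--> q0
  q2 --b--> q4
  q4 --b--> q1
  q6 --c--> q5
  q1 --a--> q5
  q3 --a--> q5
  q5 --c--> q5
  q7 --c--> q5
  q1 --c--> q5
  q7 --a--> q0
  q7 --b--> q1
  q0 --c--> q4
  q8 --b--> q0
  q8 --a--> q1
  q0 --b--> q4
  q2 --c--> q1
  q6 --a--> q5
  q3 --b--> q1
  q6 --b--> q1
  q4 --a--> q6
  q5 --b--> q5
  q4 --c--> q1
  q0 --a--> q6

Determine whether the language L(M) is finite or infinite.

finite

The useful states (reachable from q2 and able to reach an accepting state) are {q2, q4, q6}.
Restricted to these states the transition graph has no cycle, so every accepting path has bounded length and L is finite.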